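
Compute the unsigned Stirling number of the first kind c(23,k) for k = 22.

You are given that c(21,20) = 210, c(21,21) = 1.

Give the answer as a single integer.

253

r22: T_22,21=21×1+210=231; T_22,22=21×0+1=1
r23: T_23,22=22×1+231=253
Read c(23,22) = 253.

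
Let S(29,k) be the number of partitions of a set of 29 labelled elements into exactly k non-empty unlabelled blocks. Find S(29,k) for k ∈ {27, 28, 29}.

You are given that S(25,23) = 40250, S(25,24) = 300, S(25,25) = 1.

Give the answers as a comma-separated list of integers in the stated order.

@26  (26,24):300·24+40250→47450, (26,25):1·25+300→325, (26,26):0·26+1→1
@27  (27,25):325·25+47450→55575, (27,26):1·26+325→351, (27,27):0·27+1→1
@28  (28,26):351·26+55575→64701, (28,27):1·27+351→378, (28,28):0·28+1→1
@29  (29,27):378·27+64701→74907, (29,28):1·28+378→406, (29,29):0·29+1→1
Read S(29,27) = 74907, S(29,28) = 406, S(29,29) = 1.

74907, 406, 1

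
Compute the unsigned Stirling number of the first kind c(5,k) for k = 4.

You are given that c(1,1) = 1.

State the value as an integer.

r2: T_2,1=1×1+0=1; T_2,2=1×0+1=1
r3: T_3,2=2×1+1=3; T_3,3=2×0+1=1
r4: T_4,3=3×1+3=6; T_4,4=3×0+1=1
r5: T_5,4=4×1+6=10
Read c(5,4) = 10.

10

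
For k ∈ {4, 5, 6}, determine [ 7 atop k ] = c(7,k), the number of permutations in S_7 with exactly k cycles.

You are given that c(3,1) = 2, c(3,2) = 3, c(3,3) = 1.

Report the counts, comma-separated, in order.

[4] T[4,1]:3*2+0=6 · T[4,2]:3*3+2=11 · T[4,3]:3*1+3=6 · T[4,4]:3*0+1=1
[5] T[5,2]:4*11+6=50 · T[5,3]:4*6+11=35 · T[5,4]:4*1+6=10 · T[5,5]:4*0+1=1
[6] T[6,3]:5*35+50=225 · T[6,4]:5*10+35=85 · T[6,5]:5*1+10=15 · T[6,6]:5*0+1=1
[7] T[7,4]:6*85+225=735 · T[7,5]:6*15+85=175 · T[7,6]:6*1+15=21
Read c(7,4) = 735, c(7,5) = 175, c(7,6) = 21.

735, 175, 21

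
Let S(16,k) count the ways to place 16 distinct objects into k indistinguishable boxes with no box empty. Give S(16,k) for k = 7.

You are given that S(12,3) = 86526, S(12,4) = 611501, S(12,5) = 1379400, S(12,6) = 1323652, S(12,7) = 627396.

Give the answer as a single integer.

row 13: T[13][4]=4·611501+86526=2532530  T[13][5]=5·1379400+611501=7508501  T[13][6]=6·1323652+1379400=9321312  T[13][7]=7·627396+1323652=5715424
row 14: T[14][5]=5·7508501+2532530=40075035  T[14][6]=6·9321312+7508501=63436373  T[14][7]=7·5715424+9321312=49329280
row 15: T[15][6]=6·63436373+40075035=420693273  T[15][7]=7·49329280+63436373=408741333
row 16: T[16][7]=7·408741333+420693273=3281882604
Read S(16,7) = 3281882604.

3281882604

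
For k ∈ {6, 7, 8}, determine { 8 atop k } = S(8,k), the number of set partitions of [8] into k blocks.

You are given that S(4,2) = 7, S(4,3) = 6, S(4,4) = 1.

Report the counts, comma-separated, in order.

266, 28, 1

@5  (5,3):6·3+7→25, (5,4):1·4+6→10, (5,5):0·5+1→1
@6  (6,4):10·4+25→65, (6,5):1·5+10→15, (6,6):0·6+1→1
@7  (7,5):15·5+65→140, (7,6):1·6+15→21, (7,7):0·7+1→1
@8  (8,6):21·6+140→266, (8,7):1·7+21→28, (8,8):0·8+1→1
Read S(8,6) = 266, S(8,7) = 28, S(8,8) = 1.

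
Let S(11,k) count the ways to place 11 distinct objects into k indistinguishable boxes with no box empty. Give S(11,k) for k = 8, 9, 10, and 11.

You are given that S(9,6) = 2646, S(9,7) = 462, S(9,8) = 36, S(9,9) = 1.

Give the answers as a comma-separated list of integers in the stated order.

i=10: T(10,7)=2646+7·462=5880 | T(10,8)=462+8·36=750 | T(10,9)=36+9·1=45 | T(10,10)=1+10·0=1
i=11: T(11,8)=5880+8·750=11880 | T(11,9)=750+9·45=1155 | T(11,10)=45+10·1=55 | T(11,11)=1+11·0=1
Read S(11,8) = 11880, S(11,9) = 1155, S(11,10) = 55, S(11,11) = 1.

11880, 1155, 55, 1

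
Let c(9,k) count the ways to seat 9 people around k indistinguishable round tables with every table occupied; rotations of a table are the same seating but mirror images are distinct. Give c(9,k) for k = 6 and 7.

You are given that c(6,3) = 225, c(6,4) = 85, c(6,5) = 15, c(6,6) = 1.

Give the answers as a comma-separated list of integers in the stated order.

[7] T[7,4]:6*85+225=735 · T[7,5]:6*15+85=175 · T[7,6]:6*1+15=21 · T[7,7]:6*0+1=1
[8] T[8,5]:7*175+735=1960 · T[8,6]:7*21+175=322 · T[8,7]:7*1+21=28
[9] T[9,6]:8*322+1960=4536 · T[9,7]:8*28+322=546
Read c(9,6) = 4536, c(9,7) = 546.

4536, 546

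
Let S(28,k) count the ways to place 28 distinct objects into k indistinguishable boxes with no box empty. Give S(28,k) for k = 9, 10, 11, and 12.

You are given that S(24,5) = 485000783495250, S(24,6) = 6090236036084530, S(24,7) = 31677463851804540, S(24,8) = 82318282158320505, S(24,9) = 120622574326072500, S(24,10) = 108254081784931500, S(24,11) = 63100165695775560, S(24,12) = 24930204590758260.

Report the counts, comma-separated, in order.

i=25: T(25,6)=485000783495250+6·6090236036084530=37026417000002430 | T(25,7)=6090236036084530+7·31677463851804540=227832482998716310 | T(25,8)=31677463851804540+8·82318282158320505=690223721118368580 | T(25,9)=82318282158320505+9·120622574326072500=1167921451092973005 | T(25,10)=120622574326072500+10·108254081784931500=1203163392175387500 | T(25,11)=108254081784931500+11·63100165695775560=802355904438462660 | T(25,12)=63100165695775560+12·24930204590758260=362262620784874680
i=26: T(26,7)=37026417000002430+7·227832482998716310=1631853797991016600 | T(26,8)=227832482998716310+8·690223721118368580=5749622251945664950 | T(26,9)=690223721118368580+9·1167921451092973005=11201516780955125625 | T(26,10)=1167921451092973005+10·1203163392175387500=13199555372846848005 | T(26,11)=1203163392175387500+11·802355904438462660=10029078340998476760 | T(26,12)=802355904438462660+12·362262620784874680=5149507353856958820
i=27: T(27,8)=1631853797991016600+8·5749622251945664950=47628831813556336200 | T(27,9)=5749622251945664950+9·11201516780955125625=106563273280541795575 | T(27,10)=11201516780955125625+10·13199555372846848005=143197070509423605675 | T(27,11)=13199555372846848005+11·10029078340998476760=123519417123830092365 | T(27,12)=10029078340998476760+12·5149507353856958820=71823166587281982600
i=28: T(28,9)=47628831813556336200+9·106563273280541795575=1006698291338432496375 | T(28,10)=106563273280541795575+10·143197070509423605675=1538533978374777852325 | T(28,11)=143197070509423605675+11·123519417123830092365=1501910658871554621690 | T(28,12)=123519417123830092365+12·71823166587281982600=985397416171213883565
Read S(28,9) = 1006698291338432496375, S(28,10) = 1538533978374777852325, S(28,11) = 1501910658871554621690, S(28,12) = 985397416171213883565.

1006698291338432496375, 1538533978374777852325, 1501910658871554621690, 985397416171213883565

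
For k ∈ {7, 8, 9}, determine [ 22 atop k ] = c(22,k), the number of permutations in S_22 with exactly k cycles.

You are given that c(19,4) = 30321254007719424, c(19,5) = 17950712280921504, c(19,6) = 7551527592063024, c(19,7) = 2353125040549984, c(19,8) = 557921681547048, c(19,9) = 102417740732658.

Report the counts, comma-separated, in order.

row 20: T[20][5]=19·17950712280921504+30321254007719424=371384787345228000  T[20][6]=19·7551527592063024+17950712280921504=161429736530118960  T[20][7]=19·2353125040549984+7551527592063024=52260903362512720  T[20][8]=19·557921681547048+2353125040549984=12953636989943896  T[20][9]=19·102417740732658+557921681547048=2503858755467550
row 21: T[21][6]=20·161429736530118960+371384787345228000=3599979517947607200  T[21][7]=20·52260903362512720+161429736530118960=1206647803780373360  T[21][8]=20·12953636989943896+52260903362512720=311333643161390640  T[21][9]=20·2503858755467550+12953636989943896=63030812099294896
row 22: T[22][7]=21·1206647803780373360+3599979517947607200=28939583397335447760  T[22][8]=21·311333643161390640+1206647803780373360=7744654310169576800  T[22][9]=21·63030812099294896+311333643161390640=1634980697246583456
Read c(22,7) = 28939583397335447760, c(22,8) = 7744654310169576800, c(22,9) = 1634980697246583456.

28939583397335447760, 7744654310169576800, 1634980697246583456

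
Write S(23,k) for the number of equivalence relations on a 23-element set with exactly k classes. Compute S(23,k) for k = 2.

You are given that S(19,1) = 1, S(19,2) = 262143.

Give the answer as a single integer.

4194303

r20: T_20,1=1×1+0=1; T_20,2=2×262143+1=524287
r21: T_21,1=1×1+0=1; T_21,2=2×524287+1=1048575
r22: T_22,1=1×1+0=1; T_22,2=2×1048575+1=2097151
r23: T_23,2=2×2097151+1=4194303
Read S(23,2) = 4194303.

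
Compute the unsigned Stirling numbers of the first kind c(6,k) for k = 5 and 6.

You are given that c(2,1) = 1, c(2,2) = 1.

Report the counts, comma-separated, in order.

15, 1

r3: T_3,2=2×1+1=3; T_3,3=2×0+1=1
r4: T_4,3=3×1+3=6; T_4,4=3×0+1=1
r5: T_5,4=4×1+6=10; T_5,5=4×0+1=1
r6: T_6,5=5×1+10=15; T_6,6=5×0+1=1
Read c(6,5) = 15, c(6,6) = 1.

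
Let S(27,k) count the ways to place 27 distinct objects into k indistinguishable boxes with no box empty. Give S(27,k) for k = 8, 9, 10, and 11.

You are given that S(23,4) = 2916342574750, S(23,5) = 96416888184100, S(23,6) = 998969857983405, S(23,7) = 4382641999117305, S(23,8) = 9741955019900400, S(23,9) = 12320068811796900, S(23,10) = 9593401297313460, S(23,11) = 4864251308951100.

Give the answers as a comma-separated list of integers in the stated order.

i=24: T(24,5)=2916342574750+5·96416888184100=485000783495250 | T(24,6)=96416888184100+6·998969857983405=6090236036084530 | T(24,7)=998969857983405+7·4382641999117305=31677463851804540 | T(24,8)=4382641999117305+8·9741955019900400=82318282158320505 | T(24,9)=9741955019900400+9·12320068811796900=120622574326072500 | T(24,10)=12320068811796900+10·9593401297313460=108254081784931500 | T(24,11)=9593401297313460+11·4864251308951100=63100165695775560
i=25: T(25,6)=485000783495250+6·6090236036084530=37026417000002430 | T(25,7)=6090236036084530+7·31677463851804540=227832482998716310 | T(25,8)=31677463851804540+8·82318282158320505=690223721118368580 | T(25,9)=82318282158320505+9·120622574326072500=1167921451092973005 | T(25,10)=120622574326072500+10·108254081784931500=1203163392175387500 | T(25,11)=108254081784931500+11·63100165695775560=802355904438462660
i=26: T(26,7)=37026417000002430+7·227832482998716310=1631853797991016600 | T(26,8)=227832482998716310+8·690223721118368580=5749622251945664950 | T(26,9)=690223721118368580+9·1167921451092973005=11201516780955125625 | T(26,10)=1167921451092973005+10·1203163392175387500=13199555372846848005 | T(26,11)=1203163392175387500+11·802355904438462660=10029078340998476760
i=27: T(27,8)=1631853797991016600+8·5749622251945664950=47628831813556336200 | T(27,9)=5749622251945664950+9·11201516780955125625=106563273280541795575 | T(27,10)=11201516780955125625+10·13199555372846848005=143197070509423605675 | T(27,11)=13199555372846848005+11·10029078340998476760=123519417123830092365
Read S(27,8) = 47628831813556336200, S(27,9) = 106563273280541795575, S(27,10) = 143197070509423605675, S(27,11) = 123519417123830092365.

47628831813556336200, 106563273280541795575, 143197070509423605675, 123519417123830092365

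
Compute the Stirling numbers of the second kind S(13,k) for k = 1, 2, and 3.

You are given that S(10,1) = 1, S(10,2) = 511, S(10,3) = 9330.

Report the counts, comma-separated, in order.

i=11: T(11,1)=0+1·1=1 | T(11,2)=1+2·511=1023 | T(11,3)=511+3·9330=28501
i=12: T(12,1)=0+1·1=1 | T(12,2)=1+2·1023=2047 | T(12,3)=1023+3·28501=86526
i=13: T(13,1)=0+1·1=1 | T(13,2)=1+2·2047=4095 | T(13,3)=2047+3·86526=261625
Read S(13,1) = 1, S(13,2) = 4095, S(13,3) = 261625.

1, 4095, 261625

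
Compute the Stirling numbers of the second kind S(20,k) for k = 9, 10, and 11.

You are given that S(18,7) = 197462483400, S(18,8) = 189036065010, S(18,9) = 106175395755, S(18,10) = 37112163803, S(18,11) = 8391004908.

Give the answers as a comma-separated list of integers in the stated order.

12011282644725, 5917584964655, 1900842429486

@19  (19,8):189036065010·8+197462483400→1709751003480, (19,9):106175395755·9+189036065010→1144614626805, (19,10):37112163803·10+106175395755→477297033785, (19,11):8391004908·11+37112163803→129413217791
@20  (20,9):1144614626805·9+1709751003480→12011282644725, (20,10):477297033785·10+1144614626805→5917584964655, (20,11):129413217791·11+477297033785→1900842429486
Read S(20,9) = 12011282644725, S(20,10) = 5917584964655, S(20,11) = 1900842429486.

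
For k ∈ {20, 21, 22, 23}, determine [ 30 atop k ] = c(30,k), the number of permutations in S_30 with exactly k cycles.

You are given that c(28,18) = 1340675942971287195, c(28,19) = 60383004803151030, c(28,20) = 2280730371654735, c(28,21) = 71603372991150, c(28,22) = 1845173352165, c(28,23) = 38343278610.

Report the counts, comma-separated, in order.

6634460278534540725, 248526574856284725, 7860403394108265, 207912996295875

[29] T[29,19]:28*60383004803151030+1340675942971287195=3031400077459516035 · T[29,20]:28*2280730371654735+60383004803151030=124243455209483610 · T[29,21]:28*71603372991150+2280730371654735=4285624815406935 · T[29,22]:28*1845173352165+71603372991150=123268226851770 · T[29,23]:28*38343278610+1845173352165=2918785153245
[30] T[30,20]:29*124243455209483610+3031400077459516035=6634460278534540725 · T[30,21]:29*4285624815406935+124243455209483610=248526574856284725 · T[30,22]:29*123268226851770+4285624815406935=7860403394108265 · T[30,23]:29*2918785153245+123268226851770=207912996295875
Read c(30,20) = 6634460278534540725, c(30,21) = 248526574856284725, c(30,22) = 7860403394108265, c(30,23) = 207912996295875.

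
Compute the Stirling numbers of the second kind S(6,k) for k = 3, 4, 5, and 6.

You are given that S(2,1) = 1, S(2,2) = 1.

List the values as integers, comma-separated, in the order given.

90, 65, 15, 1

r3: T_3,1=1×1+0=1; T_3,2=2×1+1=3; T_3,3=3×0+1=1
r4: T_4,1=1×1+0=1; T_4,2=2×3+1=7; T_4,3=3×1+3=6; T_4,4=4×0+1=1
r5: T_5,2=2×7+1=15; T_5,3=3×6+7=25; T_5,4=4×1+6=10; T_5,5=5×0+1=1
r6: T_6,3=3×25+15=90; T_6,4=4×10+25=65; T_6,5=5×1+10=15; T_6,6=6×0+1=1
Read S(6,3) = 90, S(6,4) = 65, S(6,5) = 15, S(6,6) = 1.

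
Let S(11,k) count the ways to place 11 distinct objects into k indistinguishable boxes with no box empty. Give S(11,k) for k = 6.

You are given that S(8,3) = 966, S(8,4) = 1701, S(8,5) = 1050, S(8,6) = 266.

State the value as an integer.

179487

r9: T_9,4=4×1701+966=7770; T_9,5=5×1050+1701=6951; T_9,6=6×266+1050=2646
r10: T_10,5=5×6951+7770=42525; T_10,6=6×2646+6951=22827
r11: T_11,6=6×22827+42525=179487
Read S(11,6) = 179487.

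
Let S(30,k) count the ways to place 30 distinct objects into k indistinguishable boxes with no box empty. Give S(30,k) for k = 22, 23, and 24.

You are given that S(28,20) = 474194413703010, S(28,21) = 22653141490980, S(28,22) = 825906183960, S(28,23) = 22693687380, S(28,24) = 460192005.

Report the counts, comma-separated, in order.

1848018090851790, 71823880393200, 2157580085700

@29  (29,21):22653141490980·21+474194413703010→949910385013590, (29,22):825906183960·22+22653141490980→40823077538100, (29,23):22693687380·23+825906183960→1347860993700, (29,24):460192005·24+22693687380→33738295500
@30  (30,22):40823077538100·22+949910385013590→1848018090851790, (30,23):1347860993700·23+40823077538100→71823880393200, (30,24):33738295500·24+1347860993700→2157580085700
Read S(30,22) = 1848018090851790, S(30,23) = 71823880393200, S(30,24) = 2157580085700.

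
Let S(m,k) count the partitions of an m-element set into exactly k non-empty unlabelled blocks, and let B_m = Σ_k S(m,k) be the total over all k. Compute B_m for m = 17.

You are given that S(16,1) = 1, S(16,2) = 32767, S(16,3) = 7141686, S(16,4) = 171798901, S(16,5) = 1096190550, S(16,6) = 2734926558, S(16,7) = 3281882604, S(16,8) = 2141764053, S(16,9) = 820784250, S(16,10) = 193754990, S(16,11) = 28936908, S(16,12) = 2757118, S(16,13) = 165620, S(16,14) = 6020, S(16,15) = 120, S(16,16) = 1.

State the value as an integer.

82864869804

row 17: T[17][1]=1·1+0=1  T[17][2]=2·32767+1=65535  T[17][3]=3·7141686+32767=21457825  T[17][4]=4·171798901+7141686=694337290  T[17][5]=5·1096190550+171798901=5652751651  T[17][6]=6·2734926558+1096190550=17505749898  T[17][7]=7·3281882604+2734926558=25708104786  T[17][8]=8·2141764053+3281882604=20415995028  T[17][9]=9·820784250+2141764053=9528822303  T[17][10]=10·193754990+820784250=2758334150  T[17][11]=11·28936908+193754990=512060978  T[17][12]=12·2757118+28936908=62022324  T[17][13]=13·165620+2757118=4910178  T[17][14]=14·6020+165620=249900  T[17][15]=15·120+6020=7820  T[17][16]=16·1+120=136  T[17][17]=17·0+1=1
B_17 = ΣS(17,k) = 1+65535+21457825+694337290+5652751651+17505749898+25708104786+20415995028+9528822303+2758334150+512060978+62022324+4910178+249900+7820+136+1 = 82864869804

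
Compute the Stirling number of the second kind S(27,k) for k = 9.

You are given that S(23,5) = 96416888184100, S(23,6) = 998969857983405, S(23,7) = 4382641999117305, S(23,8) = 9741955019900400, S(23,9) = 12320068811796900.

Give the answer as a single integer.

i=24: T(24,6)=96416888184100+6·998969857983405=6090236036084530 | T(24,7)=998969857983405+7·4382641999117305=31677463851804540 | T(24,8)=4382641999117305+8·9741955019900400=82318282158320505 | T(24,9)=9741955019900400+9·12320068811796900=120622574326072500
i=25: T(25,7)=6090236036084530+7·31677463851804540=227832482998716310 | T(25,8)=31677463851804540+8·82318282158320505=690223721118368580 | T(25,9)=82318282158320505+9·120622574326072500=1167921451092973005
i=26: T(26,8)=227832482998716310+8·690223721118368580=5749622251945664950 | T(26,9)=690223721118368580+9·1167921451092973005=11201516780955125625
i=27: T(27,9)=5749622251945664950+9·11201516780955125625=106563273280541795575
Read S(27,9) = 106563273280541795575.

106563273280541795575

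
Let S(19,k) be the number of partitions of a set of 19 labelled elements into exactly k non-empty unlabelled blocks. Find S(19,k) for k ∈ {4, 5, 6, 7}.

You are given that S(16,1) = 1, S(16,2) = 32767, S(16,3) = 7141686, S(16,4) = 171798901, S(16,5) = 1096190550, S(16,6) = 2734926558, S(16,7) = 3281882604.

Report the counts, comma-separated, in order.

11259666950, 147589284710, 693081601779, 1492924634839

i=17: T(17,2)=1+2·32767=65535 | T(17,3)=32767+3·7141686=21457825 | T(17,4)=7141686+4·171798901=694337290 | T(17,5)=171798901+5·1096190550=5652751651 | T(17,6)=1096190550+6·2734926558=17505749898 | T(17,7)=2734926558+7·3281882604=25708104786
i=18: T(18,3)=65535+3·21457825=64439010 | T(18,4)=21457825+4·694337290=2798806985 | T(18,5)=694337290+5·5652751651=28958095545 | T(18,6)=5652751651+6·17505749898=110687251039 | T(18,7)=17505749898+7·25708104786=197462483400
i=19: T(19,4)=64439010+4·2798806985=11259666950 | T(19,5)=2798806985+5·28958095545=147589284710 | T(19,6)=28958095545+6·110687251039=693081601779 | T(19,7)=110687251039+7·197462483400=1492924634839
Read S(19,4) = 11259666950, S(19,5) = 147589284710, S(19,6) = 693081601779, S(19,7) = 1492924634839.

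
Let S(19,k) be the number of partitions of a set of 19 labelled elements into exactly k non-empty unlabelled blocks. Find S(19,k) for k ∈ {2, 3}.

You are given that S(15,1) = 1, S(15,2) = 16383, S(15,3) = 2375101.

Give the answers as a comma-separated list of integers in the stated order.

row 16: T[16][1]=1·1+0=1  T[16][2]=2·16383+1=32767  T[16][3]=3·2375101+16383=7141686
row 17: T[17][1]=1·1+0=1  T[17][2]=2·32767+1=65535  T[17][3]=3·7141686+32767=21457825
row 18: T[18][1]=1·1+0=1  T[18][2]=2·65535+1=131071  T[18][3]=3·21457825+65535=64439010
row 19: T[19][2]=2·131071+1=262143  T[19][3]=3·64439010+131071=193448101
Read S(19,2) = 262143, S(19,3) = 193448101.

262143, 193448101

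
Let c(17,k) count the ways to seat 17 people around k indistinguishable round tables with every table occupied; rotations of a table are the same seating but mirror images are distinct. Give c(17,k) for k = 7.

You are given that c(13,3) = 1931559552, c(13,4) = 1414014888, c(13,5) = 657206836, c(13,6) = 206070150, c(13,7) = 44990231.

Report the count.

5374523477960

r14: T_14,4=13×1414014888+1931559552=20313753096; T_14,5=13×657206836+1414014888=9957703756; T_14,6=13×206070150+657206836=3336118786; T_14,7=13×44990231+206070150=790943153
r15: T_15,5=14×9957703756+20313753096=159721605680; T_15,6=14×3336118786+9957703756=56663366760; T_15,7=14×790943153+3336118786=14409322928
r16: T_16,6=15×56663366760+159721605680=1009672107080; T_16,7=15×14409322928+56663366760=272803210680
r17: T_17,7=16×272803210680+1009672107080=5374523477960
Read c(17,7) = 5374523477960.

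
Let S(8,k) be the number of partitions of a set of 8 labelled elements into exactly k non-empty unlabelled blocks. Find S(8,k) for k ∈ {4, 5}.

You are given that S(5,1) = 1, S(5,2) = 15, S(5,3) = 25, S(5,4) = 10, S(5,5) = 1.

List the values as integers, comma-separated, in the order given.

1701, 1050

[6] T[6,2]:2*15+1=31 · T[6,3]:3*25+15=90 · T[6,4]:4*10+25=65 · T[6,5]:5*1+10=15
[7] T[7,3]:3*90+31=301 · T[7,4]:4*65+90=350 · T[7,5]:5*15+65=140
[8] T[8,4]:4*350+301=1701 · T[8,5]:5*140+350=1050
Read S(8,4) = 1701, S(8,5) = 1050.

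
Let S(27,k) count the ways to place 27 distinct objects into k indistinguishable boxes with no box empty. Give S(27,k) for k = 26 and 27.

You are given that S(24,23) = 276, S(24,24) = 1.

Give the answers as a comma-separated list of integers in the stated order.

i=25: T(25,24)=276+24·1=300 | T(25,25)=1+25·0=1
i=26: T(26,25)=300+25·1=325 | T(26,26)=1+26·0=1
i=27: T(27,26)=325+26·1=351 | T(27,27)=1+27·0=1
Read S(27,26) = 351, S(27,27) = 1.

351, 1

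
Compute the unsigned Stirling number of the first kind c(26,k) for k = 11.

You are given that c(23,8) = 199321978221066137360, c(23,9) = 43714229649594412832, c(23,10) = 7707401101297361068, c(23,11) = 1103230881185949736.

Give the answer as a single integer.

31882014375298512782500

[24] T[24,9]:23*43714229649594412832+199321978221066137360=1204749260161737632496 · T[24,10]:23*7707401101297361068+43714229649594412832=220984454979433717396 · T[24,11]:23*1103230881185949736+7707401101297361068=33081711368574204996
[25] T[25,10]:24*220984454979433717396+1204749260161737632496=6508376179668146850000 · T[25,11]:24*33081711368574204996+220984454979433717396=1014945527825214637300
[26] T[26,11]:25*1014945527825214637300+6508376179668146850000=31882014375298512782500
Read c(26,11) = 31882014375298512782500.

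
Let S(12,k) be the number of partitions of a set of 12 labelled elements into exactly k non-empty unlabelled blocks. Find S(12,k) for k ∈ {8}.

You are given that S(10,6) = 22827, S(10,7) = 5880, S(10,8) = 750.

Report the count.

i=11: T(11,7)=22827+7·5880=63987 | T(11,8)=5880+8·750=11880
i=12: T(12,8)=63987+8·11880=159027
Read S(12,8) = 159027.

159027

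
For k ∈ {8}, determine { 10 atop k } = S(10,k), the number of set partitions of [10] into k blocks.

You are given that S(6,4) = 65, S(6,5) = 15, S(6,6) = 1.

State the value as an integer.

@7  (7,5):15·5+65→140, (7,6):1·6+15→21, (7,7):0·7+1→1
@8  (8,6):21·6+140→266, (8,7):1·7+21→28, (8,8):0·8+1→1
@9  (9,7):28·7+266→462, (9,8):1·8+28→36
@10  (10,8):36·8+462→750
Read S(10,8) = 750.

750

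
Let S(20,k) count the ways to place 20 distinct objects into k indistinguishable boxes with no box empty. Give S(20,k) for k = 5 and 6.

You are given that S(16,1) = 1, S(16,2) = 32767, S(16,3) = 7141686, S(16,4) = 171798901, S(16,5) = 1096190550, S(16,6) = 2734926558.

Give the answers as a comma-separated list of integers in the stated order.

749206090500, 4306078895384

@17  (17,2):32767·2+1→65535, (17,3):7141686·3+32767→21457825, (17,4):171798901·4+7141686→694337290, (17,5):1096190550·5+171798901→5652751651, (17,6):2734926558·6+1096190550→17505749898
@18  (18,3):21457825·3+65535→64439010, (18,4):694337290·4+21457825→2798806985, (18,5):5652751651·5+694337290→28958095545, (18,6):17505749898·6+5652751651→110687251039
@19  (19,4):2798806985·4+64439010→11259666950, (19,5):28958095545·5+2798806985→147589284710, (19,6):110687251039·6+28958095545→693081601779
@20  (20,5):147589284710·5+11259666950→749206090500, (20,6):693081601779·6+147589284710→4306078895384
Read S(20,5) = 749206090500, S(20,6) = 4306078895384.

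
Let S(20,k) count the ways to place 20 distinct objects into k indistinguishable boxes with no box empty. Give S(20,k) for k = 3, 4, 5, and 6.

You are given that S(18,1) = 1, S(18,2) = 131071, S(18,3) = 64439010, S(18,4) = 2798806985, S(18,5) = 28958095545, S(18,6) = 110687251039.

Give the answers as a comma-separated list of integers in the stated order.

580606446, 45232115901, 749206090500, 4306078895384

@19  (19,2):131071·2+1→262143, (19,3):64439010·3+131071→193448101, (19,4):2798806985·4+64439010→11259666950, (19,5):28958095545·5+2798806985→147589284710, (19,6):110687251039·6+28958095545→693081601779
@20  (20,3):193448101·3+262143→580606446, (20,4):11259666950·4+193448101→45232115901, (20,5):147589284710·5+11259666950→749206090500, (20,6):693081601779·6+147589284710→4306078895384
Read S(20,3) = 580606446, S(20,4) = 45232115901, S(20,5) = 749206090500, S(20,6) = 4306078895384.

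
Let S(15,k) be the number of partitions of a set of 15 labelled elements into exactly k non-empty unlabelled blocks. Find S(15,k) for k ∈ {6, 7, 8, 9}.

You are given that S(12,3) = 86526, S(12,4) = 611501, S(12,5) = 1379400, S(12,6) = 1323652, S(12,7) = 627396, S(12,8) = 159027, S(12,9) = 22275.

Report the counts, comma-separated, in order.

420693273, 408741333, 216627840, 67128490

@13  (13,4):611501·4+86526→2532530, (13,5):1379400·5+611501→7508501, (13,6):1323652·6+1379400→9321312, (13,7):627396·7+1323652→5715424, (13,8):159027·8+627396→1899612, (13,9):22275·9+159027→359502
@14  (14,5):7508501·5+2532530→40075035, (14,6):9321312·6+7508501→63436373, (14,7):5715424·7+9321312→49329280, (14,8):1899612·8+5715424→20912320, (14,9):359502·9+1899612→5135130
@15  (15,6):63436373·6+40075035→420693273, (15,7):49329280·7+63436373→408741333, (15,8):20912320·8+49329280→216627840, (15,9):5135130·9+20912320→67128490
Read S(15,6) = 420693273, S(15,7) = 408741333, S(15,8) = 216627840, S(15,9) = 67128490.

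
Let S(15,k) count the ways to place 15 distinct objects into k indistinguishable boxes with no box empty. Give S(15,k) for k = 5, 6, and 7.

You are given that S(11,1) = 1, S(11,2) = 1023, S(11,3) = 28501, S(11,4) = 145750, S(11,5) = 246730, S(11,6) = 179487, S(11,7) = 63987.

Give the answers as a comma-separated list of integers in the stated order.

210766920, 420693273, 408741333

row 12: T[12][2]=2·1023+1=2047  T[12][3]=3·28501+1023=86526  T[12][4]=4·145750+28501=611501  T[12][5]=5·246730+145750=1379400  T[12][6]=6·179487+246730=1323652  T[12][7]=7·63987+179487=627396
row 13: T[13][3]=3·86526+2047=261625  T[13][4]=4·611501+86526=2532530  T[13][5]=5·1379400+611501=7508501  T[13][6]=6·1323652+1379400=9321312  T[13][7]=7·627396+1323652=5715424
row 14: T[14][4]=4·2532530+261625=10391745  T[14][5]=5·7508501+2532530=40075035  T[14][6]=6·9321312+7508501=63436373  T[14][7]=7·5715424+9321312=49329280
row 15: T[15][5]=5·40075035+10391745=210766920  T[15][6]=6·63436373+40075035=420693273  T[15][7]=7·49329280+63436373=408741333
Read S(15,5) = 210766920, S(15,6) = 420693273, S(15,7) = 408741333.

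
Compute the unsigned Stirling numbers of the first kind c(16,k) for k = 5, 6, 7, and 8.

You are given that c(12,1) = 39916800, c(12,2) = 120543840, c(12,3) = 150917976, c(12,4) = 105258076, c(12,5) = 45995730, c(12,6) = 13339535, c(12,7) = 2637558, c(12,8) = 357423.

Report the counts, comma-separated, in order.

2706813345600, 1009672107080, 272803210680, 54631129553

@13  (13,2):120543840·12+39916800→1486442880, (13,3):150917976·12+120543840→1931559552, (13,4):105258076·12+150917976→1414014888, (13,5):45995730·12+105258076→657206836, (13,6):13339535·12+45995730→206070150, (13,7):2637558·12+13339535→44990231, (13,8):357423·12+2637558→6926634
@14  (14,3):1931559552·13+1486442880→26596717056, (14,4):1414014888·13+1931559552→20313753096, (14,5):657206836·13+1414014888→9957703756, (14,6):206070150·13+657206836→3336118786, (14,7):44990231·13+206070150→790943153, (14,8):6926634·13+44990231→135036473
@15  (15,4):20313753096·14+26596717056→310989260400, (15,5):9957703756·14+20313753096→159721605680, (15,6):3336118786·14+9957703756→56663366760, (15,7):790943153·14+3336118786→14409322928, (15,8):135036473·14+790943153→2681453775
@16  (16,5):159721605680·15+310989260400→2706813345600, (16,6):56663366760·15+159721605680→1009672107080, (16,7):14409322928·15+56663366760→272803210680, (16,8):2681453775·15+14409322928→54631129553
Read c(16,5) = 2706813345600, c(16,6) = 1009672107080, c(16,7) = 272803210680, c(16,8) = 54631129553.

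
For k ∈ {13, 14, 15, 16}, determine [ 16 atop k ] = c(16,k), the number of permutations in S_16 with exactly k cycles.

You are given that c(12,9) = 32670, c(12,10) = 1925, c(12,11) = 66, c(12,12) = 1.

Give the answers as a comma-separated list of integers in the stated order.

[13] T[13,10]:12*1925+32670=55770 · T[13,11]:12*66+1925=2717 · T[13,12]:12*1+66=78 · T[13,13]:12*0+1=1
[14] T[14,11]:13*2717+55770=91091 · T[14,12]:13*78+2717=3731 · T[14,13]:13*1+78=91 · T[14,14]:13*0+1=1
[15] T[15,12]:14*3731+91091=143325 · T[15,13]:14*91+3731=5005 · T[15,14]:14*1+91=105 · T[15,15]:14*0+1=1
[16] T[16,13]:15*5005+143325=218400 · T[16,14]:15*105+5005=6580 · T[16,15]:15*1+105=120 · T[16,16]:15*0+1=1
Read c(16,13) = 218400, c(16,14) = 6580, c(16,15) = 120, c(16,16) = 1.

218400, 6580, 120, 1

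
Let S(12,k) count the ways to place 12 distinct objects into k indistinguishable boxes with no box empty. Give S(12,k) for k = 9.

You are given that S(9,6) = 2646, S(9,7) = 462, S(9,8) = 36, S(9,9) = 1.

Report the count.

22275

i=10: T(10,7)=2646+7·462=5880 | T(10,8)=462+8·36=750 | T(10,9)=36+9·1=45
i=11: T(11,8)=5880+8·750=11880 | T(11,9)=750+9·45=1155
i=12: T(12,9)=11880+9·1155=22275
Read S(12,9) = 22275.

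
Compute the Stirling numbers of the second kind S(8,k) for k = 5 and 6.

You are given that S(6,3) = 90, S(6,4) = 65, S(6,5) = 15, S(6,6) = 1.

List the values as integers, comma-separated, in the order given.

i=7: T(7,4)=90+4·65=350 | T(7,5)=65+5·15=140 | T(7,6)=15+6·1=21
i=8: T(8,5)=350+5·140=1050 | T(8,6)=140+6·21=266
Read S(8,5) = 1050, S(8,6) = 266.

1050, 266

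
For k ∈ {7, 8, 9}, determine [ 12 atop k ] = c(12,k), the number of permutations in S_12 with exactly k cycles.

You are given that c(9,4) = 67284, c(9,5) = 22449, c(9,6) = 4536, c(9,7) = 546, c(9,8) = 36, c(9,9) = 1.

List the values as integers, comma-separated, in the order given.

@10  (10,5):22449·9+67284→269325, (10,6):4536·9+22449→63273, (10,7):546·9+4536→9450, (10,8):36·9+546→870, (10,9):1·9+36→45
@11  (11,6):63273·10+269325→902055, (11,7):9450·10+63273→157773, (11,8):870·10+9450→18150, (11,9):45·10+870→1320
@12  (12,7):157773·11+902055→2637558, (12,8):18150·11+157773→357423, (12,9):1320·11+18150→32670
Read c(12,7) = 2637558, c(12,8) = 357423, c(12,9) = 32670.

2637558, 357423, 32670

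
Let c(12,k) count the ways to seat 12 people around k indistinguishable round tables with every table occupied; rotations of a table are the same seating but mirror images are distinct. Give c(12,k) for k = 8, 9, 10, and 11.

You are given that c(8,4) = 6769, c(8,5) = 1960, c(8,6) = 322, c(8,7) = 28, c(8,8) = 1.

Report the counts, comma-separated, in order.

[9] T[9,5]:8*1960+6769=22449 · T[9,6]:8*322+1960=4536 · T[9,7]:8*28+322=546 · T[9,8]:8*1+28=36 · T[9,9]:8*0+1=1
[10] T[10,6]:9*4536+22449=63273 · T[10,7]:9*546+4536=9450 · T[10,8]:9*36+546=870 · T[10,9]:9*1+36=45 · T[10,10]:9*0+1=1
[11] T[11,7]:10*9450+63273=157773 · T[11,8]:10*870+9450=18150 · T[11,9]:10*45+870=1320 · T[11,10]:10*1+45=55 · T[11,11]:10*0+1=1
[12] T[12,8]:11*18150+157773=357423 · T[12,9]:11*1320+18150=32670 · T[12,10]:11*55+1320=1925 · T[12,11]:11*1+55=66
Read c(12,8) = 357423, c(12,9) = 32670, c(12,10) = 1925, c(12,11) = 66.

357423, 32670, 1925, 66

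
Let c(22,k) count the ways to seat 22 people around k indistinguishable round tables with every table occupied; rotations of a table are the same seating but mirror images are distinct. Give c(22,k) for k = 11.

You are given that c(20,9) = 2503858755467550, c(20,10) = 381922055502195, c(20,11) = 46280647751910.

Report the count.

37600535086859745

row 21: T[21][10]=20·381922055502195+2503858755467550=10142299865511450  T[21][11]=20·46280647751910+381922055502195=1307535010540395
row 22: T[22][11]=21·1307535010540395+10142299865511450=37600535086859745
Read c(22,11) = 37600535086859745.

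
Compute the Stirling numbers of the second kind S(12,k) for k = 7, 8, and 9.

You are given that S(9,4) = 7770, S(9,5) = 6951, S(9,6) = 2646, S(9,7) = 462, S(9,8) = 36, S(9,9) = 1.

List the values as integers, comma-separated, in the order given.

627396, 159027, 22275

@10  (10,5):6951·5+7770→42525, (10,6):2646·6+6951→22827, (10,7):462·7+2646→5880, (10,8):36·8+462→750, (10,9):1·9+36→45
@11  (11,6):22827·6+42525→179487, (11,7):5880·7+22827→63987, (11,8):750·8+5880→11880, (11,9):45·9+750→1155
@12  (12,7):63987·7+179487→627396, (12,8):11880·8+63987→159027, (12,9):1155·9+11880→22275
Read S(12,7) = 627396, S(12,8) = 159027, S(12,9) = 22275.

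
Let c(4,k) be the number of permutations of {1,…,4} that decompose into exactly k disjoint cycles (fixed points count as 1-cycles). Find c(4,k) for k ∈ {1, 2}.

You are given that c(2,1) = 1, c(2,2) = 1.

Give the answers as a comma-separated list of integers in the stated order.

[3] T[3,1]:2*1+0=2 · T[3,2]:2*1+1=3
[4] T[4,1]:3*2+0=6 · T[4,2]:3*3+2=11
Read c(4,1) = 6, c(4,2) = 11.

6, 11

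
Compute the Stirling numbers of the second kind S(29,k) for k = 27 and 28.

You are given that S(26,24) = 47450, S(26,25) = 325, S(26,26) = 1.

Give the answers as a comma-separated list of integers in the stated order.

@27  (27,25):325·25+47450→55575, (27,26):1·26+325→351, (27,27):0·27+1→1
@28  (28,26):351·26+55575→64701, (28,27):1·27+351→378, (28,28):0·28+1→1
@29  (29,27):378·27+64701→74907, (29,28):1·28+378→406
Read S(29,27) = 74907, S(29,28) = 406.

74907, 406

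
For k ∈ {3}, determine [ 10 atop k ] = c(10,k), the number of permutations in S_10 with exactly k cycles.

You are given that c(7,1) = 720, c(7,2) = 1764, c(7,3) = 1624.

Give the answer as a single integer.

[8] T[8,1]:7*720+0=5040 · T[8,2]:7*1764+720=13068 · T[8,3]:7*1624+1764=13132
[9] T[9,2]:8*13068+5040=109584 · T[9,3]:8*13132+13068=118124
[10] T[10,3]:9*118124+109584=1172700
Read c(10,3) = 1172700.

1172700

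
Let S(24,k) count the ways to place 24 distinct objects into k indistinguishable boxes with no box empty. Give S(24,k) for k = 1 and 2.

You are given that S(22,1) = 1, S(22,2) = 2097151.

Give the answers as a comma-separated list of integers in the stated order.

[23] T[23,1]:1*1+0=1 · T[23,2]:2*2097151+1=4194303
[24] T[24,1]:1*1+0=1 · T[24,2]:2*4194303+1=8388607
Read S(24,1) = 1, S(24,2) = 8388607.

1, 8388607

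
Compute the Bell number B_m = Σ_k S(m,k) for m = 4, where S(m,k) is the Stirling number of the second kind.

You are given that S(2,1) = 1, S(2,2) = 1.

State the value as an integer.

i=3: T(3,1)=0+1·1=1 | T(3,2)=1+2·1=3 | T(3,3)=1+3·0=1
i=4: T(4,1)=0+1·1=1 | T(4,2)=1+2·3=7 | T(4,3)=3+3·1=6 | T(4,4)=1+4·0=1
B_4 = ΣS(4,k) = 1+7+6+1 = 15

15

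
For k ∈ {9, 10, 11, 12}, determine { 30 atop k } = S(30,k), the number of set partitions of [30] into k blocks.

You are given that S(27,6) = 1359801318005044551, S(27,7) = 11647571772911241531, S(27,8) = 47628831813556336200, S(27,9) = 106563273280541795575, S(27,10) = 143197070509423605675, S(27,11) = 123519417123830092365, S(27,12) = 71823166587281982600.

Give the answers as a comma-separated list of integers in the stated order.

r28: T_28,7=7×11647571772911241531+1359801318005044551=82892803728383735268; T_28,8=8×47628831813556336200+11647571772911241531=392678226281361931131; T_28,9=9×106563273280541795575+47628831813556336200=1006698291338432496375; T_28,10=10×143197070509423605675+106563273280541795575=1538533978374777852325; T_28,11=11×123519417123830092365+143197070509423605675=1501910658871554621690; T_28,12=12×71823166587281982600+123519417123830092365=985397416171213883565
r29: T_29,8=8×392678226281361931131+82892803728383735268=3224318613979279184316; T_29,9=9×1006698291338432496375+392678226281361931131=9452962848327254398506; T_29,10=10×1538533978374777852325+1006698291338432496375=16392038075086211019625; T_29,11=11×1501910658871554621690+1538533978374777852325=18059551225961878690915; T_29,12=12×985397416171213883565+1501910658871554621690=13326679652926121224470
r30: T_30,9=9×9452962848327254398506+3224318613979279184316=88300984248924568770870; T_30,10=10×16392038075086211019625+9452962848327254398506=173373343599189364594756; T_30,11=11×18059551225961878690915+16392038075086211019625=215047101560666876619690; T_30,12=12×13326679652926121224470+18059551225961878690915=177979707061075333384555
Read S(30,9) = 88300984248924568770870, S(30,10) = 173373343599189364594756, S(30,11) = 215047101560666876619690, S(30,12) = 177979707061075333384555.

88300984248924568770870, 173373343599189364594756, 215047101560666876619690, 177979707061075333384555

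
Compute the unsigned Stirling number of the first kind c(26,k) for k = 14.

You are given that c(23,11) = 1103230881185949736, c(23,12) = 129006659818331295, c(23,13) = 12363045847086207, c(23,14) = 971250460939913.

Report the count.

45145946926994481865

row 24: T[24][12]=23·129006659818331295+1103230881185949736=4070384057007569521  T[24][13]=23·12363045847086207+129006659818331295=413356714301314056  T[24][14]=23·971250460939913+12363045847086207=34701806448704206
row 25: T[25][13]=24·413356714301314056+4070384057007569521=13990945200239106865  T[25][14]=24·34701806448704206+413356714301314056=1246200069070215000
row 26: T[26][14]=25·1246200069070215000+13990945200239106865=45145946926994481865
Read c(26,14) = 45145946926994481865.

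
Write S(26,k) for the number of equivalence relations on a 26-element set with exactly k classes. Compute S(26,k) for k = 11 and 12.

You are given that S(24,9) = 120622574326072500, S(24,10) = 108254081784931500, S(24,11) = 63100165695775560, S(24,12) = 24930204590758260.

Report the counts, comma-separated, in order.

10029078340998476760, 5149507353856958820

row 25: T[25][10]=10·108254081784931500+120622574326072500=1203163392175387500  T[25][11]=11·63100165695775560+108254081784931500=802355904438462660  T[25][12]=12·24930204590758260+63100165695775560=362262620784874680
row 26: T[26][11]=11·802355904438462660+1203163392175387500=10029078340998476760  T[26][12]=12·362262620784874680+802355904438462660=5149507353856958820
Read S(26,11) = 10029078340998476760, S(26,12) = 5149507353856958820.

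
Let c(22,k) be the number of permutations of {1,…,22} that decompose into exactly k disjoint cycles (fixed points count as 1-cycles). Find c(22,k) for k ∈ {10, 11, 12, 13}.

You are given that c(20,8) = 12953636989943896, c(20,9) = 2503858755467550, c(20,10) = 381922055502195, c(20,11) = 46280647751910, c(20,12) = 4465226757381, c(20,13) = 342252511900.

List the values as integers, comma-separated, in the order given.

276019109275035346, 37600535086859745, 4154823851430525, 373100999802531

row 21: T[21][9]=20·2503858755467550+12953636989943896=63030812099294896  T[21][10]=20·381922055502195+2503858755467550=10142299865511450  T[21][11]=20·46280647751910+381922055502195=1307535010540395  T[21][12]=20·4465226757381+46280647751910=135585182899530  T[21][13]=20·342252511900+4465226757381=11310276995381
row 22: T[22][10]=21·10142299865511450+63030812099294896=276019109275035346  T[22][11]=21·1307535010540395+10142299865511450=37600535086859745  T[22][12]=21·135585182899530+1307535010540395=4154823851430525  T[22][13]=21·11310276995381+135585182899530=373100999802531
Read c(22,10) = 276019109275035346, c(22,11) = 37600535086859745, c(22,12) = 4154823851430525, c(22,13) = 373100999802531.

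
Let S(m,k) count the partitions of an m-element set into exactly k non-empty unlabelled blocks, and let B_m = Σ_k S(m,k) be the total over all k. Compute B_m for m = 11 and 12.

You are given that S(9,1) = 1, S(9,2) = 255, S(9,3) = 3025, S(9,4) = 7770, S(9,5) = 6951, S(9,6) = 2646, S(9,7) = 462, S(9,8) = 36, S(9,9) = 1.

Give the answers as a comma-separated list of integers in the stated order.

678570, 4213597

r10: T_10,1=1×1+0=1; T_10,2=2×255+1=511; T_10,3=3×3025+255=9330; T_10,4=4×7770+3025=34105; T_10,5=5×6951+7770=42525; T_10,6=6×2646+6951=22827; T_10,7=7×462+2646=5880; T_10,8=8×36+462=750; T_10,9=9×1+36=45; T_10,10=10×0+1=1
r11: T_11,1=1×1+0=1; T_11,2=2×511+1=1023; T_11,3=3×9330+511=28501; T_11,4=4×34105+9330=145750; T_11,5=5×42525+34105=246730; T_11,6=6×22827+42525=179487; T_11,7=7×5880+22827=63987; T_11,8=8×750+5880=11880; T_11,9=9×45+750=1155; T_11,10=10×1+45=55; T_11,11=11×0+1=1
r12: T_12,1=1×1+0=1; T_12,2=2×1023+1=2047; T_12,3=3×28501+1023=86526; T_12,4=4×145750+28501=611501; T_12,5=5×246730+145750=1379400; T_12,6=6×179487+246730=1323652; T_12,7=7×63987+179487=627396; T_12,8=8×11880+63987=159027; T_12,9=9×1155+11880=22275; T_12,10=10×55+1155=1705; T_12,11=11×1+55=66; T_12,12=12×0+1=1
B_11 = ΣS(11,k) = 1+1023+28501+145750+246730+179487+63987+11880+1155+55+1 = 678570
B_12 = ΣS(12,k) = 1+2047+86526+611501+1379400+1323652+627396+159027+22275+1705+66+1 = 4213597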